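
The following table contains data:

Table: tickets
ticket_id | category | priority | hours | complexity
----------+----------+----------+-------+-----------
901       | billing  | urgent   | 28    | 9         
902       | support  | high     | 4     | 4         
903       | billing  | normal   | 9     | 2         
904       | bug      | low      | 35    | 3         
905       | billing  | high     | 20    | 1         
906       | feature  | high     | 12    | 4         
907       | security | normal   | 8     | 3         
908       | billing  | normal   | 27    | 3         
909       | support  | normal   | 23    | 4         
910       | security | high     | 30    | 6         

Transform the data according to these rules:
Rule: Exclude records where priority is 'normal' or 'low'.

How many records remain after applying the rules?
5

Step 1: Count records to exclude
  - 4 (normal) + 1 (low) = 5 records
Step 2: Total records: 10
Step 3: Remaining = 10 - 5 = 5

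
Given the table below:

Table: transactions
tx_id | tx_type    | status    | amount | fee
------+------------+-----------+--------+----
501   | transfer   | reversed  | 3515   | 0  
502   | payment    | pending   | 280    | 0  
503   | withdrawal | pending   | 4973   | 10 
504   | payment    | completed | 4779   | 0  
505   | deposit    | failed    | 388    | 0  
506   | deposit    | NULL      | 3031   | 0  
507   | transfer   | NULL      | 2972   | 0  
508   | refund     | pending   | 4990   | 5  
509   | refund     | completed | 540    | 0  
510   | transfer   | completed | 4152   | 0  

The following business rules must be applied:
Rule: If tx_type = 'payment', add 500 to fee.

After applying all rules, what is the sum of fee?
1015

Step 1: Count records where tx_type = 'payment': 2
Step 2: Total bonus added: 2 × 500 = 1000
Step 3: Original sum of fee: 15
Step 4: Final sum = 15 + 1000 = 1015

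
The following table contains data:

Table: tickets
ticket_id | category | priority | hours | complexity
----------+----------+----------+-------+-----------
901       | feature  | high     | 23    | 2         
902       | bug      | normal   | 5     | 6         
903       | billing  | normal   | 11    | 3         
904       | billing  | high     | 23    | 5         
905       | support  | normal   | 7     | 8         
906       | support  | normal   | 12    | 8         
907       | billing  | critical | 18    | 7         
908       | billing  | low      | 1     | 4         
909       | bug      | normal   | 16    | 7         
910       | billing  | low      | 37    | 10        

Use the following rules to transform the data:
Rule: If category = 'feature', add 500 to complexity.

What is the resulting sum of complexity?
560

Step 1: Count records where category = 'feature': 1
Step 2: Total bonus added: 1 × 500 = 500
Step 3: Original sum of complexity: 60
Step 4: Final sum = 60 + 500 = 560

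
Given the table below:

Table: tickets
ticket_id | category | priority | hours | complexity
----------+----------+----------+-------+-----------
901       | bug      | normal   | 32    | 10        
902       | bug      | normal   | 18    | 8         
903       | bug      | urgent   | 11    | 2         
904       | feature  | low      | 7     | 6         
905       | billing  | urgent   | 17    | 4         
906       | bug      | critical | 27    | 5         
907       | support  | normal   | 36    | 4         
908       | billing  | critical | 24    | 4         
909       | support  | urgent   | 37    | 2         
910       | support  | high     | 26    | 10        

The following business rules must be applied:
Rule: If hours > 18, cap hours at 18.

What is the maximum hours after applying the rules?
18

Step 1: Original maximum hours = 37
Step 2: Apply cap at 18
Step 3: 6 records had hours > 18 and were capped
Step 4: Maximum after transformation = 18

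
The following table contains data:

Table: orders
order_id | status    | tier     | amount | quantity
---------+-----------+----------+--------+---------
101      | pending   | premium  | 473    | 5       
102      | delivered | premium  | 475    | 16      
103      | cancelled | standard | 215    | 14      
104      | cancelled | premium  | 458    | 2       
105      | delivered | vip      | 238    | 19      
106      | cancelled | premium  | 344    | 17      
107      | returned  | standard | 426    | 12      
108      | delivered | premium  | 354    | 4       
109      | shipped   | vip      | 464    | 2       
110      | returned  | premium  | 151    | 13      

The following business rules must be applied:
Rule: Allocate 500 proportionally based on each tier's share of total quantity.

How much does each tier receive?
premium: 274.04, standard: 125.0, vip: 100.96

Step 1: Calculate total quantity = 104
Step 2: Calculate each tier's proportion:
  premium: 57/104 = 54.81% → 274.04
  standard: 26/104 = 25.00% → 125.0
  vip: 21/104 = 20.19% → 100.96
Step 3: Verify: sum of allocations ≈ 500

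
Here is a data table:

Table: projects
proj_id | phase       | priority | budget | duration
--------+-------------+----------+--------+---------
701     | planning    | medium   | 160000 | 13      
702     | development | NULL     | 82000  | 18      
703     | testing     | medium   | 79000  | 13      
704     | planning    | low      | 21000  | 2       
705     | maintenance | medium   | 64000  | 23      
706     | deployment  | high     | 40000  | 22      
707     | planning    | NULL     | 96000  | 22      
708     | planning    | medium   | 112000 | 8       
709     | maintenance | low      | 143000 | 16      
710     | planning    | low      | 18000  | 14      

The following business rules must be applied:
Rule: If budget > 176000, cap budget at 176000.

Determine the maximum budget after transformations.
160000

Step 1: Original maximum budget = 160000
Step 2: Check cap of 176000 against maximum
Step 3: No records exceed the cap (max 160000 <= cap 176000), so no capping applies
Step 4: Maximum after transformation = 160000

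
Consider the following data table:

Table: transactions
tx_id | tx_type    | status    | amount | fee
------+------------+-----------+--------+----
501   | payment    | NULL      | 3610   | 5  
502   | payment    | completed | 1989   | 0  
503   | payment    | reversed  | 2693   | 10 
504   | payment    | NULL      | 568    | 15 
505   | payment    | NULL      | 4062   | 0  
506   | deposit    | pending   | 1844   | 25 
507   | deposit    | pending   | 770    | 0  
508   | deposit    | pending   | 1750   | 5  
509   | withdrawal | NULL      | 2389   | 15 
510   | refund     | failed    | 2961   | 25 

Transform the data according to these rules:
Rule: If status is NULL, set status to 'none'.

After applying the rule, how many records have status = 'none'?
4

Step 1: Count records where status IS NULL
Step 2: Found 4 records with NULL status
Step 3: These records will have status set to 'none'
Step 4: Records already having status = 'none': 0
Step 5: Answer: 4 + 0 = 4 records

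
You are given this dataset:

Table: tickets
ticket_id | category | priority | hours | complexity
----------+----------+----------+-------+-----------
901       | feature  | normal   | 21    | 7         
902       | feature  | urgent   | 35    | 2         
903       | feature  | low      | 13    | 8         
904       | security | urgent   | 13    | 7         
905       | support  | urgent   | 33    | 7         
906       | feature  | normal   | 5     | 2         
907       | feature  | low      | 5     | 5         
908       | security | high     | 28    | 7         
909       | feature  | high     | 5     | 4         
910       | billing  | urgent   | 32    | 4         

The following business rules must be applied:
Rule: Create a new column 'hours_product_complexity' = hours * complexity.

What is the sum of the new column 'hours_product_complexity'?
1022

Step 1: For each record, compute hours * complexity
Example calculations:
  21 * 7 = 147
  35 * 2 = 70
  13 * 8 = 104
  ...
Step 2: Sum all derived values
Step 3: Total = 1022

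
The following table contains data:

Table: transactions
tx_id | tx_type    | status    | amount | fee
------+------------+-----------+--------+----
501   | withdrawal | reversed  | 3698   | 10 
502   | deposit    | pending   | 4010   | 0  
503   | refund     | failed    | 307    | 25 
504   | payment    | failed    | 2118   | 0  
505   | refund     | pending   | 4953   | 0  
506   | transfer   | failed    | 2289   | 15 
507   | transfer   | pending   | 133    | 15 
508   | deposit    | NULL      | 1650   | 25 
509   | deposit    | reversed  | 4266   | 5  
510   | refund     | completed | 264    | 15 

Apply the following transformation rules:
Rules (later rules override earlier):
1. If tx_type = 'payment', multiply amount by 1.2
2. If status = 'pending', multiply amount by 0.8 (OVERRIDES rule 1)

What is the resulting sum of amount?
22292.4

Step 1: Rule 2 takes priority for records with status = 'pending'
  - 3 records: 9096 × 0.8 = 7276.8
Step 2: Rule 1 applies to remaining records with tx_type = 'payment'
  - 1 records: 2118 × 1.2 = 2541.6
Step 3: Other records unchanged: 12474
Step 4: Final sum = 7276.8 + 2541.6 + 12474 = 22292.4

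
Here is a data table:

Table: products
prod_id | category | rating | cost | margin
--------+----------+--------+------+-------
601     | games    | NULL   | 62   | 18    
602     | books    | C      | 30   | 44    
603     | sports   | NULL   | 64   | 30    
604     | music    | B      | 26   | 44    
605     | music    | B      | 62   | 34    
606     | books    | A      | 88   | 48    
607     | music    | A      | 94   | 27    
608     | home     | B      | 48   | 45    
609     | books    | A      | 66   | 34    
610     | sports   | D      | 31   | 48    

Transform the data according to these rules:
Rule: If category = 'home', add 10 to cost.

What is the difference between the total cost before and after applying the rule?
10

Step 1: Original sum of cost = 571
Step 2: 1 records have category = 'home'
Step 3: Each affected record changes by 10
Step 4: Total change = 1 × 10 = 10
Step 5: New sum = 571 + 10 = 581
Step 6: Difference = |581 - 571| = 10
        (Sum increased by 10)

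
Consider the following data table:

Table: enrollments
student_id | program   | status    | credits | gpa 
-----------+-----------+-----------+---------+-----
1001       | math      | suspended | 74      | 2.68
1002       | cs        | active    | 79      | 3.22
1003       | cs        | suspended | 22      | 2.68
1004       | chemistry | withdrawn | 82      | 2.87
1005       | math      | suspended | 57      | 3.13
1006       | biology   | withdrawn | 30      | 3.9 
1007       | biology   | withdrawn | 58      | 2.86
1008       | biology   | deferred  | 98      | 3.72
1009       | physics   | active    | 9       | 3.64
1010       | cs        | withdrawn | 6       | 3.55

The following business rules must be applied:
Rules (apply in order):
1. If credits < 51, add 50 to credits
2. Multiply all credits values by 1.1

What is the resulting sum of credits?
786.5

Step 1: Apply Rule 1 - Add 50 to records with credits < 51
  - 4 records affected: 67 + (4 × 50) = 267
  - Unaffected records: 448
  - Sum after Rule 1: 715
Step 2: Apply Rule 2 - Multiply all by 1.1
  - 715 × 1.1 = 786.5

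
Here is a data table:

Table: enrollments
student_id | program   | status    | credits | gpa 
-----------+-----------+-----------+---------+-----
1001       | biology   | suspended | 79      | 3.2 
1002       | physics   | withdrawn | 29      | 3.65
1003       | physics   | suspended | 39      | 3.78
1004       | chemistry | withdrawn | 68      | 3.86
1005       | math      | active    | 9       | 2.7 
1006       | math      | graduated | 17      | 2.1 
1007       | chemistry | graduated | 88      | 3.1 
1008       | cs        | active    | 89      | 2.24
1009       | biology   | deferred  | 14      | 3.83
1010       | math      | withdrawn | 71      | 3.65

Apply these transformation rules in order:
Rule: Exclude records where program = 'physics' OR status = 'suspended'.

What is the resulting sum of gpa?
21.48

Step 1: Find records where program = 'physics' OR status = 'suspended'
Step 2: 3 records match, summing to 10.63
Step 3: Original sum: 32.11
Step 4: Remaining sum = 32.11 - 10.63 = 21.48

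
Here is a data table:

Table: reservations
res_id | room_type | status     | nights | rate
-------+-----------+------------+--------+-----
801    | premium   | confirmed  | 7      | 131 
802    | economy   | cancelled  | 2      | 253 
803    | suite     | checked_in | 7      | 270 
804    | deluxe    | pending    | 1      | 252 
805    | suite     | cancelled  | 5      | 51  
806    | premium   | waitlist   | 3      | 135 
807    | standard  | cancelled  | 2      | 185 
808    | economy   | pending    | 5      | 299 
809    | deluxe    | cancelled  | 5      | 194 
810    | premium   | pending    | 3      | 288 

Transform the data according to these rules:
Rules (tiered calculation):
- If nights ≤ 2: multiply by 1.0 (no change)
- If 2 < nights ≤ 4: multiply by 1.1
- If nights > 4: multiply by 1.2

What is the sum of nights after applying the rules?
46.4

Step 1: Tier 1 (nights ≤ 2): 3 records, sum = 5 × 1.0 = 5.0
Step 2: Tier 2 (2 < nights ≤ 4): 2 records, sum = 6 × 1.1 = 6.6
Step 3: Tier 3 (nights > 4): 5 records, sum = 29 × 1.2 = 34.8
Step 4: Final sum = 5.0 + 6.6 + 34.8 = 46.4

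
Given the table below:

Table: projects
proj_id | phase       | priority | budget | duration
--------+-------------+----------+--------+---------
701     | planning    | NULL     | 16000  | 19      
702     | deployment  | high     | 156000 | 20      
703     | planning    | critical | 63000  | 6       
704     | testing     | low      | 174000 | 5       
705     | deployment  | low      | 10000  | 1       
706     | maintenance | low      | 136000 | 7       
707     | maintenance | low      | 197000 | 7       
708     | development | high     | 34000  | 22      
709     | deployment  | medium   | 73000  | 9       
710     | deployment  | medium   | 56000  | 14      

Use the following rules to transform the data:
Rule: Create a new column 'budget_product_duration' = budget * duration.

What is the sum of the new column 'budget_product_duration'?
9202000

Step 1: For each record, compute budget * duration
Example calculations:
  16000 * 19 = 304000
  156000 * 20 = 3120000
  63000 * 6 = 378000
  ...
Step 2: Sum all derived values
Step 3: Total = 9202000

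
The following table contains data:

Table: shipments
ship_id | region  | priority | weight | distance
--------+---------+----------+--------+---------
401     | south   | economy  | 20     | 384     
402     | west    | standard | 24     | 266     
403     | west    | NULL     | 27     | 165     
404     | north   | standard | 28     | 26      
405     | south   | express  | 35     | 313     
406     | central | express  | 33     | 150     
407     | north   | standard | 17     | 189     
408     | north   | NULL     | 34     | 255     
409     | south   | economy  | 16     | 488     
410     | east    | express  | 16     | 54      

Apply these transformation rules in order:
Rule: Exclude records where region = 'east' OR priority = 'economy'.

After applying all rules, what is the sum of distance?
1364

Step 1: Find records where region = 'east' OR priority = 'economy'
Step 2: 3 records match, summing to 926
Step 3: Original sum: 2290
Step 4: Remaining sum = 2290 - 926 = 1364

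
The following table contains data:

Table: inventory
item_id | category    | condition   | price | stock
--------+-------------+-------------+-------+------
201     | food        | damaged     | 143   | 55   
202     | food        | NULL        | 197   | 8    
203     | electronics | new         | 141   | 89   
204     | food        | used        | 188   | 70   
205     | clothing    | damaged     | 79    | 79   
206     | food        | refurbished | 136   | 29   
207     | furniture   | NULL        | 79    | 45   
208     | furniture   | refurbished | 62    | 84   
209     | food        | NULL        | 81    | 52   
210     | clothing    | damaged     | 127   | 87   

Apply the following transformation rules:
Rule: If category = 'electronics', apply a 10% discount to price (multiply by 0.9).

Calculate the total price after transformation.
1218.9

Step 1: Records with category = 'electronics' have total price = 141
Step 2: Apply multiplier: 141 × 0.9 = 126.9
Step 3: Other records total: 1092
Step 4: Final sum = 126.9 + 1092 = 1218.9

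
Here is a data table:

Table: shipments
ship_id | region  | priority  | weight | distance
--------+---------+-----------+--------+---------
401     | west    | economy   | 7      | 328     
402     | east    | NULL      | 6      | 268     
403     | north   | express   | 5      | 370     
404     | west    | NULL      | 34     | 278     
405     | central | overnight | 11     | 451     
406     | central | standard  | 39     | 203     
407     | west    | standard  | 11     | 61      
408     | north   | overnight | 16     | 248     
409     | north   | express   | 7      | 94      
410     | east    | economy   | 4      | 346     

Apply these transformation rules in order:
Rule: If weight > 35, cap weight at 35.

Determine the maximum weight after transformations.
35

Step 1: Original maximum weight = 39
Step 2: Apply cap at 35
Step 3: 1 records had weight > 35 and were capped
Step 4: Maximum after transformation = 35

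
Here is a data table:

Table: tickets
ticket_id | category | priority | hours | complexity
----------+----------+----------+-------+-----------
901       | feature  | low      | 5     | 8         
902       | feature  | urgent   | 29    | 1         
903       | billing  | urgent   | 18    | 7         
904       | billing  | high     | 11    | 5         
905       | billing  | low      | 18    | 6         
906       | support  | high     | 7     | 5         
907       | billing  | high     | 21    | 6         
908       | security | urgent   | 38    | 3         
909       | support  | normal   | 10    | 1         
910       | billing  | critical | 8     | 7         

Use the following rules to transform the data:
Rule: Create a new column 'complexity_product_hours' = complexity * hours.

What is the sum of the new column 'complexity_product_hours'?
699

Step 1: For each record, compute complexity * hours
Example calculations:
  8 * 5 = 40
  1 * 29 = 29
  7 * 18 = 126
  ...
Step 2: Sum all derived values
Step 3: Total = 699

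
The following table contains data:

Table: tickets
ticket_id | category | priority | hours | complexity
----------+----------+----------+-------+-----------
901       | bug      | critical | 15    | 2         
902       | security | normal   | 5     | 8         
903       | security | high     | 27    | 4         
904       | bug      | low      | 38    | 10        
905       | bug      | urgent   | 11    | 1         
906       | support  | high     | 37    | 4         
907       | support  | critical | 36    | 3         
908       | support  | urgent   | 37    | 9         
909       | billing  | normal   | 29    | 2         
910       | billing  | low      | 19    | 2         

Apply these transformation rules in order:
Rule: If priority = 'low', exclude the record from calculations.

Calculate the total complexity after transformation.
33

Step 1: Identify records where priority = 'low'
Step 2: The excluded records sum to 12
Step 3: Original total complexity = 45
Step 4: Remaining total = 45 - 12 = 33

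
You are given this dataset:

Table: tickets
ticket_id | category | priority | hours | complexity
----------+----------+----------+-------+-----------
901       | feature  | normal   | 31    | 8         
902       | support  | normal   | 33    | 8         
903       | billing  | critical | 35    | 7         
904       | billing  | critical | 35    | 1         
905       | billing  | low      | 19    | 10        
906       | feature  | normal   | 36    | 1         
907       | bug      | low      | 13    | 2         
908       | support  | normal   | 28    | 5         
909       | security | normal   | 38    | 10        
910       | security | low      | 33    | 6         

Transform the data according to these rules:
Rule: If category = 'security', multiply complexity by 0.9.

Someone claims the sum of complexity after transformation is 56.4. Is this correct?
Yes, the result is correct.

Step 1: Calculate the correct sum after transformation
Step 2: Apply multiplier 0.9 to records where category = 'security'
Step 3: Correct result = 56.4
Step 4: Claimed result = 56.4
Step 5: 56.4 = 56.4 ✓
Conclusion: The claimed result is correct.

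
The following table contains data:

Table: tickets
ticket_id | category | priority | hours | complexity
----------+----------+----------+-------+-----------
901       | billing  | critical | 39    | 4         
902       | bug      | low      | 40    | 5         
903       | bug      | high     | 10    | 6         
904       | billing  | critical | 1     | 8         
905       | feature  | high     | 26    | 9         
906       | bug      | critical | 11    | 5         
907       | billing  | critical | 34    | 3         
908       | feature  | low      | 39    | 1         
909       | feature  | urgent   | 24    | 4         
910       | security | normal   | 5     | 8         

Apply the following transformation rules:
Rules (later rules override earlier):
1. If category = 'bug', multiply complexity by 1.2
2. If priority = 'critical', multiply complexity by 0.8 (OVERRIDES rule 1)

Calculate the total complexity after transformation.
51.2

Step 1: Rule 2 takes priority for records with priority = 'critical'
  - 4 records: 20 × 0.8 = 16.0
Step 2: Rule 1 applies to remaining records with category = 'bug'
  - 2 records: 11 × 1.2 = 13.2
Step 3: Other records unchanged: 22
Step 4: Final sum = 16.0 + 13.2 + 22 = 51.2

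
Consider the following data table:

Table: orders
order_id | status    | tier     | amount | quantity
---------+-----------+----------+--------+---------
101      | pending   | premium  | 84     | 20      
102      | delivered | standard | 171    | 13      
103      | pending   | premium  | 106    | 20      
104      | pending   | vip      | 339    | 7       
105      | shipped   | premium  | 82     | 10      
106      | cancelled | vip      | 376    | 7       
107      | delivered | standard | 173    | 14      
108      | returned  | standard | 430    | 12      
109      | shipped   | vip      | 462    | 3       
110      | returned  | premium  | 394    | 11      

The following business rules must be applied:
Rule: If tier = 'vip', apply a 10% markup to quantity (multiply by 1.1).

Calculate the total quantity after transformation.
118.7

Step 1: Records with tier = 'vip' have total quantity = 17
Step 2: Apply multiplier: 17 × 1.1 = 18.7
Step 3: Other records total: 100
Step 4: Final sum = 18.7 + 100 = 118.7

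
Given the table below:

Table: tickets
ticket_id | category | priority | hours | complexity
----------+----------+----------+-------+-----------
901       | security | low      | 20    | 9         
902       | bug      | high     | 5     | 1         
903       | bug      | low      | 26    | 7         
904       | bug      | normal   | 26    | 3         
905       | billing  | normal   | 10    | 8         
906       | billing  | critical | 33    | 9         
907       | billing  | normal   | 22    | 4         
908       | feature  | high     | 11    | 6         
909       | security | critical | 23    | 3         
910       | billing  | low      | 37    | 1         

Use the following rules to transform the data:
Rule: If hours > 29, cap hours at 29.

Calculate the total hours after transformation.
201

Step 1: 2 records have hours > 29
Step 2: These records originally summed to 70
Step 3: After capping: 2 × 29 = 58
Step 4: Unaffected records sum: 143
Step 5: Final sum = 58 + 143 = 201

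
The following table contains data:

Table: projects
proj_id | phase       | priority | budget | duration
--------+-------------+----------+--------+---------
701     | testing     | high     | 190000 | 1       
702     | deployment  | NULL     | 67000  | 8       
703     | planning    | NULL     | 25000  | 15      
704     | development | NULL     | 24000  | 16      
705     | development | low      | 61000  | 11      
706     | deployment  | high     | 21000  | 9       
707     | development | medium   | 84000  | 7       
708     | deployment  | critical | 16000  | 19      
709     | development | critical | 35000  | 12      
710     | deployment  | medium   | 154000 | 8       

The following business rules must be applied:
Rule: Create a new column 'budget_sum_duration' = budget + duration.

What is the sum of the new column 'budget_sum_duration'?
677106

Step 1: For each record, compute budget + duration
Example calculations:
  190000 + 1 = 190001
  67000 + 8 = 67008
  25000 + 15 = 25015
  ...
Step 2: Sum all derived values
Step 3: Total = 677106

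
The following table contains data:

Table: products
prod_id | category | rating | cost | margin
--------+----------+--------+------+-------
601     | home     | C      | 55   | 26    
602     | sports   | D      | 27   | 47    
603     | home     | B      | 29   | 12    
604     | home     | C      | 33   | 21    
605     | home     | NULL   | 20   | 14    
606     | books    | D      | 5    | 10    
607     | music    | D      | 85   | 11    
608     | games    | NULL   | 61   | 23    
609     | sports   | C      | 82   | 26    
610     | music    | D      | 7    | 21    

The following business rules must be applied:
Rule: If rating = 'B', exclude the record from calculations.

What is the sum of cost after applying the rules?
375

Step 1: Identify records where rating = 'B'
Step 2: The excluded records sum to 29
Step 3: Original total cost = 404
Step 4: Remaining total = 404 - 29 = 375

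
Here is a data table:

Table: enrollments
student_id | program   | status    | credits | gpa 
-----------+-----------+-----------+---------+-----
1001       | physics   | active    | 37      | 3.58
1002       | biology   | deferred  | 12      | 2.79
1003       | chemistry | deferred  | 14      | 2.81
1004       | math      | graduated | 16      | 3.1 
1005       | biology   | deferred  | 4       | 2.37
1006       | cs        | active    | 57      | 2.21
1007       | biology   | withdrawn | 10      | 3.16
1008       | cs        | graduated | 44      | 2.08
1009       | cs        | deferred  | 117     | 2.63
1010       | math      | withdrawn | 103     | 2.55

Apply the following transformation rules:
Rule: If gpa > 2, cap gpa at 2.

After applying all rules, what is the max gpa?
2

Step 1: Original maximum gpa = 3.58
Step 2: Apply cap at 2
Step 3: 10 records had gpa > 2 and were capped
Step 4: Maximum after transformation = 2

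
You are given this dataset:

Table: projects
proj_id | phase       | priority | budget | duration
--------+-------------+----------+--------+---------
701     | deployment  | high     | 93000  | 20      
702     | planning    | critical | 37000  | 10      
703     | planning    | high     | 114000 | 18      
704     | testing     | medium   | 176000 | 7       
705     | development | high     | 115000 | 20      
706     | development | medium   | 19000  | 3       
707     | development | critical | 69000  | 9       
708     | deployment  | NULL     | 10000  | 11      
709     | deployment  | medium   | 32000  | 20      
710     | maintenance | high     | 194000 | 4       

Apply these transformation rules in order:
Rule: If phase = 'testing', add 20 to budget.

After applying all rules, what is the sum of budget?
859020

Step 1: Count records where phase = 'testing': 1
Step 2: Total bonus added: 1 × 20 = 20
Step 3: Original sum of budget: 859000
Step 4: Final sum = 859000 + 20 = 859020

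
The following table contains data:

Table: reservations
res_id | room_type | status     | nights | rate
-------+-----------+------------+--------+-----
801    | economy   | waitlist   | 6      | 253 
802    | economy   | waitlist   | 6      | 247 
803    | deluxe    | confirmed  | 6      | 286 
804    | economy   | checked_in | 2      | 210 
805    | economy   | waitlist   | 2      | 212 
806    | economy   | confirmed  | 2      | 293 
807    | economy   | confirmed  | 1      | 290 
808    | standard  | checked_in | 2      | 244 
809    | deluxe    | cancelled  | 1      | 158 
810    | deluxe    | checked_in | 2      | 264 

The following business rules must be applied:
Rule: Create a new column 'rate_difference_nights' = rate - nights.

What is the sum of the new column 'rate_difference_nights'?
2427

Step 1: For each record, compute rate - nights
Example calculations:
  253 - 6 = 247
  247 - 6 = 241
  286 - 6 = 280
  ...
Step 2: Sum all derived values
Step 3: Total = 2427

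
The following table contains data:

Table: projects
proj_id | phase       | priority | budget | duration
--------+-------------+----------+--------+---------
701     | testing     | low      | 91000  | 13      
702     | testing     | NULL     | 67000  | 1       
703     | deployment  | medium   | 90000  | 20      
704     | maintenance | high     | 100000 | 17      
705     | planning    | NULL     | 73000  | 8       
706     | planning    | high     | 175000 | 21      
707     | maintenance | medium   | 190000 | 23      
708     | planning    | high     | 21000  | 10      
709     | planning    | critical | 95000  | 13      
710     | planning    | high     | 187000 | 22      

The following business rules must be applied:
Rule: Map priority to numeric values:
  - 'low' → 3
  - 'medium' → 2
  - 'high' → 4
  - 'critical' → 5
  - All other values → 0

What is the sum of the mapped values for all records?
28

Step 1: Apply mapping to each record
Step 2: Count by status:
  'low': 1 records × 3 = 3
  'medium': 2 records × 2 = 4
  'high': 4 records × 4 = 16
  'critical': 1 records × 5 = 5
Step 3: Sum all mapped values = 28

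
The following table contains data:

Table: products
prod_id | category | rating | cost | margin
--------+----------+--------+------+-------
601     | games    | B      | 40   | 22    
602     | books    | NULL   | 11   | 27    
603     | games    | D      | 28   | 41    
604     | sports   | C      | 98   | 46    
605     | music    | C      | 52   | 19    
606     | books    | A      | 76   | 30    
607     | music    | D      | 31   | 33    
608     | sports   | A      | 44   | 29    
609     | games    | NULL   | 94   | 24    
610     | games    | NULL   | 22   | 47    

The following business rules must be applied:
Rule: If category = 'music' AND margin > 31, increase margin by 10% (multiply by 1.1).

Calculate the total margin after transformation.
321.3

Step 1: Find records where category = 'music' AND margin > 31
Step 2: 1 records match, summing to 33
Step 3: After multiplier: 33 × 1.1 = 36.3
Step 4: Unaffected records sum: 285
Step 5: Final sum = 36.3 + 285 = 321.3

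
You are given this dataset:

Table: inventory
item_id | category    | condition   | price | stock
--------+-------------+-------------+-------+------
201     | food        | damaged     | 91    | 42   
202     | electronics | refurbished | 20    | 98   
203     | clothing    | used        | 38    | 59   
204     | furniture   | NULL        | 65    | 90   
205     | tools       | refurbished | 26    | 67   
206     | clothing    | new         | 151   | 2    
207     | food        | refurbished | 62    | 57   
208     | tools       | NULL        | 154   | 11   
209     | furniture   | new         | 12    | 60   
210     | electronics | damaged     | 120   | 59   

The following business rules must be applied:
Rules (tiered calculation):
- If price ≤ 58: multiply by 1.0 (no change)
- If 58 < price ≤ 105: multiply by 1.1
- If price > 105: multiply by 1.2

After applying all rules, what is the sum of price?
845.8

Step 1: Tier 1 (price ≤ 58): 4 records, sum = 96 × 1.0 = 96.0
Step 2: Tier 2 (58 < price ≤ 105): 3 records, sum = 218 × 1.1 = 239.8
Step 3: Tier 3 (price > 105): 3 records, sum = 425 × 1.2 = 510.0
Step 4: Final sum = 96.0 + 239.8 + 510.0 = 845.8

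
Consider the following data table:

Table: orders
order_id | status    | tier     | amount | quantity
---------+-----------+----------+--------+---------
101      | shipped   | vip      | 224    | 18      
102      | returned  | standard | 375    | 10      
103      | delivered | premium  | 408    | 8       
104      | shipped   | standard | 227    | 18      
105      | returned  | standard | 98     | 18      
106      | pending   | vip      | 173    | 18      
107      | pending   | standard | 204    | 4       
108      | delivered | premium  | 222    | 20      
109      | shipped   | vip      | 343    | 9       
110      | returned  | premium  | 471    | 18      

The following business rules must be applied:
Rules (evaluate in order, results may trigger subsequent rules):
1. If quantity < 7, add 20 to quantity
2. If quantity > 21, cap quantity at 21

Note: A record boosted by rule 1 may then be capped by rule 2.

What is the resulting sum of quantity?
158

Step 1: Apply rule 1 to records with quantity < 7
  - 1 records get bonus of 20
  - Of these, 1 records then exceed 21 and get capped
Step 2: Apply rule 2 to records with quantity > 21
  - 0 records (original) are capped
Step 3: Calculate final sum = 158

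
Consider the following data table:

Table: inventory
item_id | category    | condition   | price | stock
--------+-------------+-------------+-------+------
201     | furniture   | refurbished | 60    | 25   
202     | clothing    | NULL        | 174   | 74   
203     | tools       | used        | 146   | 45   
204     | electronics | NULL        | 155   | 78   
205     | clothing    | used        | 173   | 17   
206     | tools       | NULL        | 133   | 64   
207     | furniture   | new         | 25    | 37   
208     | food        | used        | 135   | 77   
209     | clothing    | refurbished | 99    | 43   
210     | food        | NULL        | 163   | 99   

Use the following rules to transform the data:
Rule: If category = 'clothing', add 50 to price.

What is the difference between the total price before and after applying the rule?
150

Step 1: Original sum of price = 1263
Step 2: 3 records have category = 'clothing'
Step 3: Each affected record changes by 50
Step 4: Total change = 3 × 50 = 150
Step 5: New sum = 1263 + 150 = 1413
Step 6: Difference = |1413 - 1263| = 150
        (Sum increased by 150)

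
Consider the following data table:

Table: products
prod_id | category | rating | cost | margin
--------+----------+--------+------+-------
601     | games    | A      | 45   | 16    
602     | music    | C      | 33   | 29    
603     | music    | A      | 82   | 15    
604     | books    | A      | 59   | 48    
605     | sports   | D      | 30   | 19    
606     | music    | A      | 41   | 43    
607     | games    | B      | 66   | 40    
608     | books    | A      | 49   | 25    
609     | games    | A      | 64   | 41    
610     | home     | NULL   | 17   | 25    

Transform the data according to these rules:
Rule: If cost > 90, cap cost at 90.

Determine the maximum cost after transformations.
82

Step 1: Original maximum cost = 82
Step 2: Check cap of 90 against maximum
Step 3: No records exceed the cap (max 82 <= cap 90), so no capping applies
Step 4: Maximum after transformation = 82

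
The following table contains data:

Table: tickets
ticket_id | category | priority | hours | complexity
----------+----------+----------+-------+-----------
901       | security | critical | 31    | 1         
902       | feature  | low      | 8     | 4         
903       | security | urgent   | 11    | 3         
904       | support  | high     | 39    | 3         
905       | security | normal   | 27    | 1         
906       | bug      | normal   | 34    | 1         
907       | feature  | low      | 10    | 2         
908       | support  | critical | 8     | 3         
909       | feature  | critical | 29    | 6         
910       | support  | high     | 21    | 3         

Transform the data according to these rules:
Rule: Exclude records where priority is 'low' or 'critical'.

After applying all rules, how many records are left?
5

Step 1: Count records to exclude
  - 2 (low) + 3 (critical) = 5 records
Step 2: Total records: 10
Step 3: Remaining = 10 - 5 = 5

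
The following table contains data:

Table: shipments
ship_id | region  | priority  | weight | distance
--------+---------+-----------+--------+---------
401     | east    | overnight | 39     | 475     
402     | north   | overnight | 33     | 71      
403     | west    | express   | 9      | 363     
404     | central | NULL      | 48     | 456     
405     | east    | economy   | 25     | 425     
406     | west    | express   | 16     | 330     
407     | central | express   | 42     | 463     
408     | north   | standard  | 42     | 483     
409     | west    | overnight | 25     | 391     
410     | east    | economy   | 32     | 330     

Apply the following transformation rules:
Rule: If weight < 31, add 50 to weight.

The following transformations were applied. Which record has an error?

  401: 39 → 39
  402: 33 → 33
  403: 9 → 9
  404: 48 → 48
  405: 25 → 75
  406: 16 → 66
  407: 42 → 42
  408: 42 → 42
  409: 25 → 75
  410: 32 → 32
Record 403 has an error. The correct transformed value should be 59, not 9.

Step 1: Check each record against the rule
Step 2: Record 403 has weight = 9
Step 3: Since 9 < 31, the bonus should have been applied
Step 4: Correct value = 59, but claimed value = 9
Conclusion: Record 403 has the error.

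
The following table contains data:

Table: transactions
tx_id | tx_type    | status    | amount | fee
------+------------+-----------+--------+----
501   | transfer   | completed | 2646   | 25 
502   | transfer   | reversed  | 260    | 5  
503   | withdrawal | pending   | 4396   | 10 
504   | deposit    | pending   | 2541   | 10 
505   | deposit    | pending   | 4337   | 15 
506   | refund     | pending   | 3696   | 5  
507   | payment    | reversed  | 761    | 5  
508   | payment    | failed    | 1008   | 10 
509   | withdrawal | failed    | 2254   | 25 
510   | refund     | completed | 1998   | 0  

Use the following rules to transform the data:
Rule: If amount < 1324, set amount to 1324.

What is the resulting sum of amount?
25840

Step 1: 3 records have amount < 1324
Step 2: These records originally summed to 2029
Step 3: After setting to minimum: 3 × 1324 = 3972
Step 4: Unaffected records sum: 21868
Step 5: Final sum = 3972 + 21868 = 25840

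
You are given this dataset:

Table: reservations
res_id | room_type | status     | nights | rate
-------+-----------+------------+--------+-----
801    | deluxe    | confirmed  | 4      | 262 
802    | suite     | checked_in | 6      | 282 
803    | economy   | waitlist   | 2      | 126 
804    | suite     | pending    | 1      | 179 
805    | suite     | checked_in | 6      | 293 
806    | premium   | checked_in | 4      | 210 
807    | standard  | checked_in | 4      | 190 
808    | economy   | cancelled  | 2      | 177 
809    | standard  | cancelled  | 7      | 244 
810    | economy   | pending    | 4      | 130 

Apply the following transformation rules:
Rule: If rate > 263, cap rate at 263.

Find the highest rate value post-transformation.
263

Step 1: Original maximum rate = 293
Step 2: Apply cap at 263
Step 3: 2 records had rate > 263 and were capped
Step 4: Maximum after transformation = 263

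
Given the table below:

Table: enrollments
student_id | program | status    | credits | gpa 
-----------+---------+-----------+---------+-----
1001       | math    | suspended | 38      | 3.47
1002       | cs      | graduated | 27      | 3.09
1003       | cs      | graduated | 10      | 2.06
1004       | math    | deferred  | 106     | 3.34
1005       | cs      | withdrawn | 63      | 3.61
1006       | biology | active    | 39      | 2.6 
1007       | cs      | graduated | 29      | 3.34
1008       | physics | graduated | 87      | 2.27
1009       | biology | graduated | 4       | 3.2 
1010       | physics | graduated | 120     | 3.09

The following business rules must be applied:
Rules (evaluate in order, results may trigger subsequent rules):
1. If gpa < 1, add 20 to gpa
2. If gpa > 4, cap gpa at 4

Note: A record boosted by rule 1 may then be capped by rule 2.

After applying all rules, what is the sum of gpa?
30.07

Step 1: Apply rule 1 to records with gpa < 1
  - 0 records get bonus of 20
  - Of these, 0 records then exceed 4 and get capped
Step 2: Apply rule 2 to records with gpa > 4
  - 0 records (original) are capped
Step 3: Calculate final sum = 30.07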